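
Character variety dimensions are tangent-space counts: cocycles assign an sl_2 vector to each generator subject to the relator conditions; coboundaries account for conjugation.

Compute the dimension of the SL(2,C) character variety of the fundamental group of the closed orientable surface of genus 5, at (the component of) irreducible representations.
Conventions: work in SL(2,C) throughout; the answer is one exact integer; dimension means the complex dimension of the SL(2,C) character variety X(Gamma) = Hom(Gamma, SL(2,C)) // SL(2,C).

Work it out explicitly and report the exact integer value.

24

The genus-5 surface group: 2g = 10 generators, one relator prod [a_i, b_i].
A cocycle assigns one sl_2 vector per generator subject to the relator condition d_2(z) = 0: dim of the unconstrained space is 3*2g = 30.
d_2 is surjective at irreducible rho (its cokernel H^2 is dual to H^0 = 0), so dim Z^1 = 30 - 3 = 27.
As always at irreducible rho, dim B^1 = 3.
dim X = dim H^1 = 27 - 3 = 24.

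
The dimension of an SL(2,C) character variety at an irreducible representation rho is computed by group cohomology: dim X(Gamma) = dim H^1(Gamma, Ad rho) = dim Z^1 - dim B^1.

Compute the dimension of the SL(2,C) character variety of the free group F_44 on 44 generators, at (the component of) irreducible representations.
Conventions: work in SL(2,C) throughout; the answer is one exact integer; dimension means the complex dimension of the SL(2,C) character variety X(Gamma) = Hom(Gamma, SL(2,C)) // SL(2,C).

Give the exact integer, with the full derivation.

The free group F_44: 44 generators, no relators.
Z^1(Gamma, Ad rho) = (sl_2)^44: a cocycle is a free choice of one sl_2 vector per generator, so dim Z^1 = 3*44 = 132.
dim B^1 = 3: the coboundary map is injective because an irreducible image has centralizer 0 in sl_2.
dim H^1 = 132 - 3 = 129, which is dim X.

129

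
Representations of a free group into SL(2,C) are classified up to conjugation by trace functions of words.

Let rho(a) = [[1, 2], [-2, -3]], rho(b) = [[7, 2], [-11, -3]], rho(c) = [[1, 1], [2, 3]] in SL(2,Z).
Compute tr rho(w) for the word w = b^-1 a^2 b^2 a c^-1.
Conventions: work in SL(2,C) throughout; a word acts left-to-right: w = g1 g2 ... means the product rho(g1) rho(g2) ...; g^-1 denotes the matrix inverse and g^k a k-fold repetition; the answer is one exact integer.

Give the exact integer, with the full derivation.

245

rho(b^-1) = [[-3, -2], [11, 7]]
... * rho(a) = [[1, 2], [-2, -3]]  ->  [[1, 0], [-3, 1]]
... * rho(a) = [[1, 2], [-2, -3]]  ->  [[1, 2], [-5, -9]]
... * rho(b) = [[7, 2], [-11, -3]]  ->  [[-15, -4], [64, 17]]
... * rho(b) = [[7, 2], [-11, -3]]  ->  [[-61, -18], [261, 77]]
... * rho(a) = [[1, 2], [-2, -3]]  ->  [[-25, -68], [107, 291]]
... * rho(c^-1) = [[3, -1], [-2, 1]]  ->  [[61, -43], [-261, 184]]
tr = 61 + 184 = 245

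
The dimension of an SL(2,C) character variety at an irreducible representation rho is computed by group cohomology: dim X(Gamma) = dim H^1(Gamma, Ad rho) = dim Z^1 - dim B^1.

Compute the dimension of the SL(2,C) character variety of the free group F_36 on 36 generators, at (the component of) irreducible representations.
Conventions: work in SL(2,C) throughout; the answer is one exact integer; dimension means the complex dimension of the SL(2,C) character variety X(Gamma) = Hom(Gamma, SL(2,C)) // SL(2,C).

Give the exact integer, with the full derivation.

Gamma = F_36 has 36 generators and no relators.
Z^1(Gamma, Ad rho) = (sl_2)^36: a cocycle is a free choice of one sl_2 vector per generator, so dim Z^1 = 3*36 = 108.
At an irreducible rho the centralizer of the image in sl_2 is 0, so the coboundary map sl_2 -> Z^1 is injective: dim B^1 = 3.
dim H^1 = 108 - 3 = 105, which is dim X.

105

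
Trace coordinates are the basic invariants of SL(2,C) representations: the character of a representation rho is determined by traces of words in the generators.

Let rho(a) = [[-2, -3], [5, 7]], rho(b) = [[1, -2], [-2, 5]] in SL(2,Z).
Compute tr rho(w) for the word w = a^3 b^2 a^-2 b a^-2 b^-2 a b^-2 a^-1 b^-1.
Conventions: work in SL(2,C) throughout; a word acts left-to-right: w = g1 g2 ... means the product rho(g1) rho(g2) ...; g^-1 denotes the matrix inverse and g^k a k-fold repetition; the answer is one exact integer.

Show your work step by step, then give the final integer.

-2943499

rho(a) = [[-2, -3], [5, 7]]
... * rho(a) = [[-2, -3], [5, 7]]  ->  [[-11, -15], [25, 34]]
... * rho(a) = [[-2, -3], [5, 7]]  ->  [[-53, -72], [120, 163]]
... * rho(b) = [[1, -2], [-2, 5]]  ->  [[91, -254], [-206, 575]]
... * rho(b) = [[1, -2], [-2, 5]]  ->  [[599, -1452], [-1356, 3287]]
... * rho(a^-1) = [[7, 3], [-5, -2]]  ->  [[11453, 4701], [-25927, -10642]]
... * rho(a^-1) = [[7, 3], [-5, -2]]  ->  [[56666, 24957], [-128279, -56497]]
... * rho(b) = [[1, -2], [-2, 5]]  ->  [[6752, 11453], [-15285, -25927]]
... * rho(a^-1) = [[7, 3], [-5, -2]]  ->  [[-10001, -2650], [22640, 5999]]
... * rho(a^-1) = [[7, 3], [-5, -2]]  ->  [[-56757, -24703], [128485, 55922]]
... * rho(b^-1) = [[5, 2], [2, 1]]  ->  [[-333191, -138217], [754269, 312892]]
... * rho(b^-1) = [[5, 2], [2, 1]]  ->  [[-1942389, -804599], [4397129, 1821430]]
... * rho(a) = [[-2, -3], [5, 7]]  ->  [[-138217, 194974], [312892, -441377]]
... * rho(b^-1) = [[5, 2], [2, 1]]  ->  [[-301137, -81460], [681706, 184407]]
... * rho(b^-1) = [[5, 2], [2, 1]]  ->  [[-1668605, -683734], [3777344, 1547819]]
... * rho(a^-1) = [[7, 3], [-5, -2]]  ->  [[-8261565, -3638347], [18702313, 8236394]]
... * rho(b^-1) = [[5, 2], [2, 1]]  ->  [[-48584519, -20161477], [109984353, 45641020]]
tr = -48584519 + 45641020 = -2943499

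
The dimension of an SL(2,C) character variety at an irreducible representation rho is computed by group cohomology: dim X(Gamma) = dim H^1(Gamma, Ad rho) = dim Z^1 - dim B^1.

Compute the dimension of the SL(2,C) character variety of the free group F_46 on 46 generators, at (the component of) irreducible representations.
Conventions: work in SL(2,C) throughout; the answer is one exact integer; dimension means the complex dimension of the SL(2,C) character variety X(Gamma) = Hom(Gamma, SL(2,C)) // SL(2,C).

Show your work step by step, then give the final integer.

135

Gamma = F_46 has 46 generators and no relators.
So Z^1 = (sl_2)^46 in full: dim Z^1 = 138.
dim B^1 = 3: the coboundary map is injective because an irreducible image has centralizer 0 in sl_2.
dim X = dim H^1 = dim Z^1 - dim B^1 = 138 - 3 = 135.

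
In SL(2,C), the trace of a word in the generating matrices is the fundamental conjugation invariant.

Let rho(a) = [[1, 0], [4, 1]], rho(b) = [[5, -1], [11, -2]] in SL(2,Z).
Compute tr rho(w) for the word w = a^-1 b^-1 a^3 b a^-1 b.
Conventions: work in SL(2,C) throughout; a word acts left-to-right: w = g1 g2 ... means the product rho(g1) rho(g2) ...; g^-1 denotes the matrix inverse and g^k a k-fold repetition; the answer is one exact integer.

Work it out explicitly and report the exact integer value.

rho(a^-1) = [[1, 0], [-4, 1]]
... * rho(b^-1) = [[-2, 1], [-11, 5]]  ->  [[-2, 1], [-3, 1]]
... * rho(a) = [[1, 0], [4, 1]]  ->  [[2, 1], [1, 1]]
... * rho(a) = [[1, 0], [4, 1]]  ->  [[6, 1], [5, 1]]
... * rho(a) = [[1, 0], [4, 1]]  ->  [[10, 1], [9, 1]]
... * rho(b) = [[5, -1], [11, -2]]  ->  [[61, -12], [56, -11]]
... * rho(a^-1) = [[1, 0], [-4, 1]]  ->  [[109, -12], [100, -11]]
... * rho(b) = [[5, -1], [11, -2]]  ->  [[413, -85], [379, -78]]
tr = 413 + -78 = 335

335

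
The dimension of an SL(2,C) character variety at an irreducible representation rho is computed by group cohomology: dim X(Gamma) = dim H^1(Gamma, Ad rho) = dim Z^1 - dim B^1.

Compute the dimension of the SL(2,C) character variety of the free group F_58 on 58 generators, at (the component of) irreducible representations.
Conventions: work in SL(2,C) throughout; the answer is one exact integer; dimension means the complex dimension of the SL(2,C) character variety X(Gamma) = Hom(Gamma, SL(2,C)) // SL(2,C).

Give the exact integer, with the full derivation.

Here Gamma is free of rank 58 — no relator constrains a cocycle.
A cocycle picks one sl_2 vector per generator freely, giving dim Z^1 = 3*58 = 174.
At an irreducible rho the centralizer of the image in sl_2 is 0, so the coboundary map sl_2 -> Z^1 is injective: dim B^1 = 3.
Therefore dim X = 174 - 3 = 171.

171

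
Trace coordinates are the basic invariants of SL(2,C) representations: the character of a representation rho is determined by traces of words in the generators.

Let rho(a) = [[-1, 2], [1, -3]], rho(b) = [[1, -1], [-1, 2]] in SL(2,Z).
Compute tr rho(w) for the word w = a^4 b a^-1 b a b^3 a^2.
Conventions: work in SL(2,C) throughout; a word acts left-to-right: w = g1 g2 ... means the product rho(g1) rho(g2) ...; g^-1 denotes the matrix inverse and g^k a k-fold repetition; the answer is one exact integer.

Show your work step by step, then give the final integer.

289122

rho(a) = [[-1, 2], [1, -3]]
... * rho(a) = [[-1, 2], [1, -3]]  ->  [[3, -8], [-4, 11]]
... * rho(a) = [[-1, 2], [1, -3]]  ->  [[-11, 30], [15, -41]]
... * rho(a) = [[-1, 2], [1, -3]]  ->  [[41, -112], [-56, 153]]
... * rho(b) = [[1, -1], [-1, 2]]  ->  [[153, -265], [-209, 362]]
... * rho(a^-1) = [[-3, -2], [-1, -1]]  ->  [[-194, -41], [265, 56]]
... * rho(b) = [[1, -1], [-1, 2]]  ->  [[-153, 112], [209, -153]]
... * rho(a) = [[-1, 2], [1, -3]]  ->  [[265, -642], [-362, 877]]
... * rho(b) = [[1, -1], [-1, 2]]  ->  [[907, -1549], [-1239, 2116]]
... * rho(b) = [[1, -1], [-1, 2]]  ->  [[2456, -4005], [-3355, 5471]]
... * rho(b) = [[1, -1], [-1, 2]]  ->  [[6461, -10466], [-8826, 14297]]
... * rho(a) = [[-1, 2], [1, -3]]  ->  [[-16927, 44320], [23123, -60543]]
... * rho(a) = [[-1, 2], [1, -3]]  ->  [[61247, -166814], [-83666, 227875]]
tr = 61247 + 227875 = 289122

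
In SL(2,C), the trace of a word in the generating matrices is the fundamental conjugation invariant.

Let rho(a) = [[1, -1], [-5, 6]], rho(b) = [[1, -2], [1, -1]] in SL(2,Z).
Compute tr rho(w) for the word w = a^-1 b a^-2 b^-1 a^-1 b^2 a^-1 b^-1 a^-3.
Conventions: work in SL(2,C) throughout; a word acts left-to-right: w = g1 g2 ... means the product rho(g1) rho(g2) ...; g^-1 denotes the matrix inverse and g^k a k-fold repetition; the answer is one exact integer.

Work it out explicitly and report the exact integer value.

rho(a^-1) = [[6, 1], [5, 1]]
... * rho(b) = [[1, -2], [1, -1]]  ->  [[7, -13], [6, -11]]
... * rho(a^-1) = [[6, 1], [5, 1]]  ->  [[-23, -6], [-19, -5]]
... * rho(a^-1) = [[6, 1], [5, 1]]  ->  [[-168, -29], [-139, -24]]
... * rho(b^-1) = [[-1, 2], [-1, 1]]  ->  [[197, -365], [163, -302]]
... * rho(a^-1) = [[6, 1], [5, 1]]  ->  [[-643, -168], [-532, -139]]
... * rho(b) = [[1, -2], [1, -1]]  ->  [[-811, 1454], [-671, 1203]]
... * rho(b) = [[1, -2], [1, -1]]  ->  [[643, 168], [532, 139]]
... * rho(a^-1) = [[6, 1], [5, 1]]  ->  [[4698, 811], [3887, 671]]
... * rho(b^-1) = [[-1, 2], [-1, 1]]  ->  [[-5509, 10207], [-4558, 8445]]
... * rho(a^-1) = [[6, 1], [5, 1]]  ->  [[17981, 4698], [14877, 3887]]
... * rho(a^-1) = [[6, 1], [5, 1]]  ->  [[131376, 22679], [108697, 18764]]
... * rho(a^-1) = [[6, 1], [5, 1]]  ->  [[901651, 154055], [746002, 127461]]
tr = 901651 + 127461 = 1029112

1029112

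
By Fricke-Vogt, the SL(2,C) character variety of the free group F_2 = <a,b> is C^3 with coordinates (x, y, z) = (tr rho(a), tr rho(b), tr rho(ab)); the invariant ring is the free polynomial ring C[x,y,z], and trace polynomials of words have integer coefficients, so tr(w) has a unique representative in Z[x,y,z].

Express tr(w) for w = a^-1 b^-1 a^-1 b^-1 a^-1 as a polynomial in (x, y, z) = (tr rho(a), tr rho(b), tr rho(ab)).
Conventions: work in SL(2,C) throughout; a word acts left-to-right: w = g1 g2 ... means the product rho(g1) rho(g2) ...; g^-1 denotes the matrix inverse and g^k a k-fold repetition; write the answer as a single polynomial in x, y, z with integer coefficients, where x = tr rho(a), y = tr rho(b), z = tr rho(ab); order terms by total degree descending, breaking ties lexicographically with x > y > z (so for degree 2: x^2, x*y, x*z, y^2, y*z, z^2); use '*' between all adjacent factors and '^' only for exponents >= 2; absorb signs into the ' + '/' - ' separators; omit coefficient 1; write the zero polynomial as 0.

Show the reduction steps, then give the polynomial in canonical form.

trace(b^-1) = trace(b) = y
trace(b^-2) = trace(b^-1)*trace(b) - trace(1)  (eliminate b^-1) = y^2 - 2
trace(b^-1 a) = trace(a)*trace(b) - trace(a b)  (eliminate b^-1) = x*y - z
trace(b^-2 a) = trace(b^-1 a)*trace(b) - trace(b^-1 a b)  (eliminate b^-1) = x*y^2 - y*z - x
trace(b^-1 a^-1 b^-1) = trace(b^-2)*trace(a) - trace(b^-2 a)  (eliminate a^-1) = y*z - x
trace(a^2) = trace(a)*trace(a) - trace(1)  (reduce the a square) = x^2 - 2
trace(a^2 b) = trace(a)*trace(b a) - trace(b)  (reduce the a square) = x*z - y
trace(a b^-1 a) = trace(a^2)*trace(b) - trace(a^2 b)  (eliminate b^-1) = x^2*y - x*z - y
trace(a b a b) = trace(a b)*trace(a b) - trace(1)  (split on a) = z^2 - 2
trace(a b^-1 a b) = trace(a b a)*trace(b) - trace(a b a b)  (eliminate b^-1) = x*y*z - y^2 - z^2 + 2
trace(b^-1 a b^-1 a) = trace(a b^-1 a)*trace(b) - trace(a b^-1 a b)  (eliminate b^-1) = x^2*y^2 - 2*x*y*z + z^2 - 2
trace(b^-1 a^-1 b^-1 a) = trace(b^-1 a b^-1)*trace(a) - trace(b^-1 a b^-1 a)  (eliminate a^-1) = x*y*z - x^2 - z^2 + 2
trace(a^-1 b^-1 a^-1 b^-1) = trace(b^-1 a^-1 b^-1)*trace(a) - trace(b^-1 a^-1 b^-1 a)  (eliminate a^-1) = z^2 - 2
trace(a^-1 b^-1 a^-1 b^-1 a^-1) = trace(a^-1 b^-1 a^-1 b^-1)*trace(a) - trace(a^-1 b^-1 a^-1 b^-1 a)  (eliminate a^-1) = x*z^2 - y*z - x

x*z^2 - y*z - x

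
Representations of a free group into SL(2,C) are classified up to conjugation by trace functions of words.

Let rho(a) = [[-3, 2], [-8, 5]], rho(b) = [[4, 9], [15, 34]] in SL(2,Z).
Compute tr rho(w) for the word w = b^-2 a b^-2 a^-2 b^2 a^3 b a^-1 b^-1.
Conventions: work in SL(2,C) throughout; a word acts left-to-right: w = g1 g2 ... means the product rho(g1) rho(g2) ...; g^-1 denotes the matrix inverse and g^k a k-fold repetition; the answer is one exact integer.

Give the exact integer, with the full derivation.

rho(b^-1) = [[34, -9], [-15, 4]]
... * rho(b^-1) = [[34, -9], [-15, 4]]  ->  [[1291, -342], [-570, 151]]
... * rho(a) = [[-3, 2], [-8, 5]]  ->  [[-1137, 872], [502, -385]]
... * rho(b^-1) = [[34, -9], [-15, 4]]  ->  [[-51738, 13721], [22843, -6058]]
... * rho(b^-1) = [[34, -9], [-15, 4]]  ->  [[-1964907, 520526], [867532, -229819]]
... * rho(a^-1) = [[5, -2], [8, -3]]  ->  [[-5660327, 2368236], [2499108, -1045607]]
... * rho(a^-1) = [[5, -2], [8, -3]]  ->  [[-9355747, 4215946], [4130684, -1861395]]
... * rho(b) = [[4, 9], [15, 34]]  ->  [[25816202, 59140441], [-11398189, -26111274]]
... * rho(b) = [[4, 9], [15, 34]]  ->  [[990371423, 2243120812], [-437261866, -990367017]]
... * rho(a) = [[-3, 2], [-8, 5]]  ->  [[-20916080765, 13196346906], [9234721734, -5826358817]]
... * rho(a) = [[-3, 2], [-8, 5]]  ->  [[-42822532953, 24149573000], [18906705334, -10662350617]]
... * rho(a) = [[-3, 2], [-8, 5]]  ->  [[-64728985141, 35102799094], [28578688934, -15498342417]]
... * rho(b) = [[4, 9], [15, 34]]  ->  [[267626045846, 610934302927], [-118160380519, -269735441772]]
... * rho(a^-1) = [[5, -2], [8, -3]]  ->  [[6225604652646, -2368055000473], [-2748685436771, 1045527086354]]
... * rho(b^-1) = [[34, -9], [-15, 4]]  ->  [[247191383197059, -65502661875706], [-109138211145524, 28920277276355]]
tr = 247191383197059 + 28920277276355 = 276111660473414

276111660473414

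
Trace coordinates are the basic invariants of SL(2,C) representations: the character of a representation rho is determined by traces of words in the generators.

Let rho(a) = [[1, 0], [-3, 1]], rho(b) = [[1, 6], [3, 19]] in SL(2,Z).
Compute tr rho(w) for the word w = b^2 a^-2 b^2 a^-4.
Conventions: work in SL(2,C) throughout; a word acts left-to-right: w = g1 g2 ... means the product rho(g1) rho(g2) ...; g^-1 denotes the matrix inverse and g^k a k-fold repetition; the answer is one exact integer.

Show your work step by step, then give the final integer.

rho(b) = [[1, 6], [3, 19]]
... * rho(b) = [[1, 6], [3, 19]]  ->  [[19, 120], [60, 379]]
... * rho(a^-1) = [[1, 0], [3, 1]]  ->  [[379, 120], [1197, 379]]
... * rho(a^-1) = [[1, 0], [3, 1]]  ->  [[739, 120], [2334, 379]]
... * rho(b) = [[1, 6], [3, 19]]  ->  [[1099, 6714], [3471, 21205]]
... * rho(b) = [[1, 6], [3, 19]]  ->  [[21241, 134160], [67086, 423721]]
... * rho(a^-1) = [[1, 0], [3, 1]]  ->  [[423721, 134160], [1338249, 423721]]
... * rho(a^-1) = [[1, 0], [3, 1]]  ->  [[826201, 134160], [2609412, 423721]]
... * rho(a^-1) = [[1, 0], [3, 1]]  ->  [[1228681, 134160], [3880575, 423721]]
... * rho(a^-1) = [[1, 0], [3, 1]]  ->  [[1631161, 134160], [5151738, 423721]]
tr = 1631161 + 423721 = 2054882

2054882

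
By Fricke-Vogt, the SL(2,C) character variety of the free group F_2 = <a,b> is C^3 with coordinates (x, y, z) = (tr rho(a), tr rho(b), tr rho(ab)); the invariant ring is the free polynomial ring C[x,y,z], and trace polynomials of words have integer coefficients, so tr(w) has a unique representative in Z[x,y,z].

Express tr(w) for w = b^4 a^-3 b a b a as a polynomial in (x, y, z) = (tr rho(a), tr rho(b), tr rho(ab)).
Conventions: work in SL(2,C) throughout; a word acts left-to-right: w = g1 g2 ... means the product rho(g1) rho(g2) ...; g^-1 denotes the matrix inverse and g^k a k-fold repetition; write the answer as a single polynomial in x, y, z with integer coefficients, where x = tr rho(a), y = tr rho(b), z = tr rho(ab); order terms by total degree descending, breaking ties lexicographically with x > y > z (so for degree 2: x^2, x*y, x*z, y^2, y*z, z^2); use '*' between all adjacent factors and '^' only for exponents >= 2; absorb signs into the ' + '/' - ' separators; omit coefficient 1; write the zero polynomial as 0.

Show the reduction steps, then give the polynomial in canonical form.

next, tr(a b a b) = tr(b a)*tr(b a) - tr(1)   [split at a repeated b] = z^2 - 2
and tr(a b a) = tr(a)*tr(b a) - tr(b)   [square of a] = x*z - y
tr(a b a b^2) = tr(b)*tr(a b a b) - tr(a b a)   [square of b] = y*z^2 - x*z - y
and tr(b^2 a b a b) = tr(b)*tr(a b a b^2) - tr(a b a b)   [square of b] = y^2*z^2 - x*y*z - y^2 - z^2 + 2
tr(b^3 a b a b) = tr(b)*tr(b^2 a b a b) - tr(b^2 a b a)   [square of b] = y^3*z^2 - x*y^2*z - y^3 - 2*y*z^2 + x*z + 3*y
next, tr(b a b a b^4) = tr(b)*tr(b^3 a b a b) - tr(b^3 a b a)   [square of b] = y^4*z^2 - x*y^3*z - y^4 - 3*y^2*z^2 + 2*x*y*z + 4*y^2 + z^2 - 2
next, tr(a b a b a b) = tr(a b a b)*tr(a b) - tr(b a)   [split at a repeated a] = z^3 - 3*z
tr(b a b) = tr(b)*tr(a b) - tr(a)   [square of b] = y*z - x
tr(a b a b a) = tr(a)*tr(b a b a) - tr(b a b)   [square of a] = x*z^2 - y*z - x
and tr(b a b a b a b) = tr(b)*tr(a b a b a b) - tr(a b a b a)   [square of b] = y*z^3 - x*z^2 - 2*y*z + x
next, tr(b a b a b a b^2) = tr(b)*tr(b a b a b a b) - tr(b a b a b a)   [square of b] = y^2*z^3 - x*y*z^2 - 2*y^2*z - z^3 + x*y + 3*z
tr(b a b a b^4 a) = tr(b)*tr(b a b a b a b^2) - tr(b a b a b a b)   [square of b] = y^3*z^3 - x*y^2*z^2 - 2*y^3*z - 2*y*z^3 + x*y^2 + x*z^2 + 5*y*z - x
and tr(b a b a b^4 a^-1) = tr(b a b a b^4)*tr(a) - tr(b a b a b^4 a)   [inverse elimination on a] = x*y^4*z^2 - x^2*y^3*z - y^3*z^3 - x*y^4 - 2*x*y^2*z^2 + 2*x^2*y*z + 2*y^3*z + 2*y*z^3 + 3*x*y^2 - 5*y*z - x
and tr(a^-2 b a b a b^4) = tr(b a b a b^4 a^-1)*tr(a) - tr(b a b a b^4)   [inverse elimination on a] = x^2*y^4*z^2 - x^3*y^3*z - x*y^3*z^3 - x^2*y^4 - 2*x^2*y^2*z^2 - y^4*z^2 + 2*x^3*y*z + 3*x*y^3*z + 2*x*y*z^3 + 3*x^2*y^2 + y^4 + 3*y^2*z^2 - 7*x*y*z - x^2 - 4*y^2 - z^2 + 2
tr(b^4 a^-3 b a b a) = tr(a^-2 b a b a b^4)*tr(a) - tr(a^-2 b a b a b^4 a)   [inverse elimination on a] = x^3*y^4*z^2 - x^4*y^3*z - x^2*y^3*z^3 - x^3*y^4 - 2*x^3*y^2*z^2 - 2*x*y^4*z^2 + 2*x^4*y*z + 4*x^2*y^3*z + 2*x^2*y*z^3 + y^3*z^3 + 3*x^3*y^2 + 2*x*y^4 + 5*x*y^2*z^2 - 9*x^2*y*z - 2*y^3*z - 2*y*z^3 - x^3 - 7*x*y^2 - x*z^2 + 5*y*z + 3*x

x^3*y^4*z^2 - x^4*y^3*z - x^2*y^3*z^3 - x^3*y^4 - 2*x^3*y^2*z^2 - 2*x*y^4*z^2 + 2*x^4*y*z + 4*x^2*y^3*z + 2*x^2*y*z^3 + y^3*z^3 + 3*x^3*y^2 + 2*x*y^4 + 5*x*y^2*z^2 - 9*x^2*y*z - 2*y^3*z - 2*y*z^3 - x^3 - 7*x*y^2 - x*z^2 + 5*y*z + 3*x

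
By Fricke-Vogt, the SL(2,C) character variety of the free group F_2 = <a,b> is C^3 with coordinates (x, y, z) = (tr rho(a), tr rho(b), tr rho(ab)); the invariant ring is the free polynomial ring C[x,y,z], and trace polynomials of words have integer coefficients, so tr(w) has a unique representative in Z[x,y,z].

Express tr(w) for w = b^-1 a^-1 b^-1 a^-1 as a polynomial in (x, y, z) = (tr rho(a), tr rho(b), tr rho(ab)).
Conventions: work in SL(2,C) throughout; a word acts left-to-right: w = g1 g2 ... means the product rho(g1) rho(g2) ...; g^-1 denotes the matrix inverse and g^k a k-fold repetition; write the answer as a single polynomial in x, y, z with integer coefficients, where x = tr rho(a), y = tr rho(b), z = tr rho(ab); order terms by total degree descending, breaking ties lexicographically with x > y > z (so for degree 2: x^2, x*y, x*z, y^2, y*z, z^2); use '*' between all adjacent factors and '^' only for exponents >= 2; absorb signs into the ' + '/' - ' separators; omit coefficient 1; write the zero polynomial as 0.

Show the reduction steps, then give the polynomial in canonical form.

z^2 - 2

next, tr(b^-1) = tr(b) = y
tr(b^-1 a) = tr(a) tr(b) - tr(a b) = x*y - z
and tr(b^-1 a^-1) = tr(b^-1) tr(a) - tr(b^-1 a) = z
next, tr(b^-1 a^-1 b^-1) = tr(b^-1 a^-1) tr(b) - tr(b^-1 a^-1 b) = y*z - x
tr(b a b a) = tr(a b) tr(a b) - tr(1) = z^2 - 2
next, tr(a b a^-1 b) = tr(b a b) tr(a) - tr(b a b a) = x*y*z - x^2 - z^2 + 2
tr(a^-1 b^-1 a b) = tr(a b a^-1) tr(b) - tr(a b a^-1 b) = -x*y*z + x^2 + y^2 + z^2 - 2
next, tr(b^-1 a^-1 b^-1 a) = tr(a^-1 b^-1 a) tr(b) - tr(a^-1 b^-1 a b) = x*y*z - x^2 - z^2 + 2
tr(b^-1 a^-1 b^-1 a^-1) = tr(b^-1 a^-1 b^-1) tr(a) - tr(b^-1 a^-1 b^-1 a) = z^2 - 2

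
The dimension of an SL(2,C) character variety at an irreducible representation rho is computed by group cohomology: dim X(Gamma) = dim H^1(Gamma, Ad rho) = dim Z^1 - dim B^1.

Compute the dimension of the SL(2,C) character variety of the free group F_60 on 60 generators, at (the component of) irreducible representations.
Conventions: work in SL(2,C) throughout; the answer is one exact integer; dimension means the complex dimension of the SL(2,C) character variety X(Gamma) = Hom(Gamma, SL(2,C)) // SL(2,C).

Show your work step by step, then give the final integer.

177

Gamma = F_60 has 60 generators and no relators.
So Z^1 = (sl_2)^60 in full: dim Z^1 = 180.
Irreducibility makes the coboundary map sl_2 -> Z^1 injective (trivial centralizer), so dim B^1 = 3.
dim H^1 = 180 - 3 = 177, which is dim X.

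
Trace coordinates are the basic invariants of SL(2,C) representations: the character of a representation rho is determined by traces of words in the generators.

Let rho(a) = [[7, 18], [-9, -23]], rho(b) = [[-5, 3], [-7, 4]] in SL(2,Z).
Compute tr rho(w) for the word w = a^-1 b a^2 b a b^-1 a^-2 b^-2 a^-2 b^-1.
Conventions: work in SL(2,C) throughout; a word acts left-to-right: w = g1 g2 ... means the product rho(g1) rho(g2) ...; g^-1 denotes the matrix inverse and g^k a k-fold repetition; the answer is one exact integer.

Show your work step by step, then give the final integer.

-7903934347796290

rho(a^-1) = [[-23, -18], [9, 7]]
... * rho(b) = [[-5, 3], [-7, 4]]  ->  [[241, -141], [-94, 55]]
... * rho(a) = [[7, 18], [-9, -23]]  ->  [[2956, 7581], [-1153, -2957]]
... * rho(a) = [[7, 18], [-9, -23]]  ->  [[-47537, -121155], [18542, 47257]]
... * rho(b) = [[-5, 3], [-7, 4]]  ->  [[1085770, -627231], [-423509, 244654]]
... * rho(a) = [[7, 18], [-9, -23]]  ->  [[13245469, 33970173], [-5166449, -13250204]]
... * rho(b^-1) = [[4, -3], [7, -5]]  ->  [[290773087, -209587272], [-113417224, 81750367]]
... * rho(a^-1) = [[-23, -18], [9, 7]]  ->  [[-8574066449, -6701026470], [3344349455, 2613762601]]
... * rho(a^-1) = [[-23, -18], [9, 7]]  ->  [[136894290097, 107426010792], [-53396174056, -41901951983]]
... * rho(b^-1) = [[4, -3], [7, -5]]  ->  [[1299559235932, -947812924251], [-506898360105, 369698282083]]
... * rho(b^-1) = [[4, -3], [7, -5]]  ->  [[-1436453526029, 840386913459], [560294534161, -327796330100]]
... * rho(a^-1) = [[-23, -18], [9, 7]]  ->  [[40601913319798, 31738871862735], [-15836941256603, -12379875925598]]
... * rho(a^-1) = [[-23, -18], [9, 7]]  ->  [[-648194159590739, -508662336717219], [252830765571487, 198405811139668]]
... * rho(b^-1) = [[4, -3], [7, -5]]  ->  [[-6153412995383489, 4487894162358312], [2400163740263624, -1750521352412801]]
tr = -6153412995383489 + -1750521352412801 = -7903934347796290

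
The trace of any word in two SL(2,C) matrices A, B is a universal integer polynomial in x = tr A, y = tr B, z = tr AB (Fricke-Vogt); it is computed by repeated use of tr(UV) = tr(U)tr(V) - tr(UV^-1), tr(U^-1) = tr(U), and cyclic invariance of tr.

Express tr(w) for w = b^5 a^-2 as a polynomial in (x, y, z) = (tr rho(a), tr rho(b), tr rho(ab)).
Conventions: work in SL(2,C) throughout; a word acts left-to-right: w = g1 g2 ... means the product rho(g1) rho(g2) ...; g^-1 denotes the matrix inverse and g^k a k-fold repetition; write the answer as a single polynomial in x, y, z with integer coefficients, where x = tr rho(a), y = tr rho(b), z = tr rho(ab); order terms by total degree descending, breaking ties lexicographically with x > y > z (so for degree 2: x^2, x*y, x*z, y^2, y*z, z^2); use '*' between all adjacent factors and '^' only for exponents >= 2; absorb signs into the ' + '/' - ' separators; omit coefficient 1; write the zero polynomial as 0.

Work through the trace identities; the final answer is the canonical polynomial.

and trace(b^2) = trace(b) trace(b) - trace(1)  (reduce the b square) = y^2 - 2
and trace(b^3) = trace(b) trace(b^2) - trace(b)  (reduce the b square) = y^3 - 3*y
next, trace(b^4) = trace(b) trace(b^3) - trace(b^2)  (reduce the b square) = y^4 - 4*y^2 + 2
trace(b^5) = trace(b) trace(b^4) - trace(b^3)  (reduce the b square) = y^5 - 5*y^3 + 5*y
trace(a b^2) = trace(b) trace(a b) - trace(a)  (reduce the b square) = y*z - x
trace(b a b^2) = trace(b) trace(a b^2) - trace(a b)  (reduce the b square) = y^2*z - x*y - z
trace(b a b^3) = trace(b) trace(b a b^2) - trace(b a b)  (reduce the b square) = y^3*z - x*y^2 - 2*y*z + x
trace(b^5 a) = trace(b) trace(b a b^3) - trace(b a b^2)  (reduce the b square) = y^4*z - x*y^3 - 3*y^2*z + 2*x*y + z
next, trace(a^-1 b^5) = trace(b^5) trace(a) - trace(b^5 a)  (eliminate a^-1) = x*y^5 - y^4*z - 4*x*y^3 + 3*y^2*z + 3*x*y - z
next, trace(b^5 a^-2) = trace(a^-1 b^5) trace(a) - trace(a^-1 b^5 a)  (eliminate a^-1) = x^2*y^5 - x*y^4*z - 4*x^2*y^3 - y^5 + 3*x*y^2*z + 3*x^2*y + 5*y^3 - x*z - 5*y

x^2*y^5 - x*y^4*z - 4*x^2*y^3 - y^5 + 3*x*y^2*z + 3*x^2*y + 5*y^3 - x*z - 5*y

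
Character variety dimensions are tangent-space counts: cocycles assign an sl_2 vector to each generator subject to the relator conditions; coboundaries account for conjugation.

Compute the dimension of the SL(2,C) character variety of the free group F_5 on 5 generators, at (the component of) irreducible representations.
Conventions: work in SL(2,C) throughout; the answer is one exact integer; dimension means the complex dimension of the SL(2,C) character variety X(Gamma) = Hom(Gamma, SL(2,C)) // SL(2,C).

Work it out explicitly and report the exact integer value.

The free group F_5: 5 generators, no relators.
Z^1(Gamma, Ad rho) = (sl_2)^5: a cocycle is a free choice of one sl_2 vector per generator, so dim Z^1 = 3*5 = 15.
Irreducibility makes the coboundary map sl_2 -> Z^1 injective (trivial centralizer), so dim B^1 = 3.
dim H^1 = 15 - 3 = 12, which is dim X.

12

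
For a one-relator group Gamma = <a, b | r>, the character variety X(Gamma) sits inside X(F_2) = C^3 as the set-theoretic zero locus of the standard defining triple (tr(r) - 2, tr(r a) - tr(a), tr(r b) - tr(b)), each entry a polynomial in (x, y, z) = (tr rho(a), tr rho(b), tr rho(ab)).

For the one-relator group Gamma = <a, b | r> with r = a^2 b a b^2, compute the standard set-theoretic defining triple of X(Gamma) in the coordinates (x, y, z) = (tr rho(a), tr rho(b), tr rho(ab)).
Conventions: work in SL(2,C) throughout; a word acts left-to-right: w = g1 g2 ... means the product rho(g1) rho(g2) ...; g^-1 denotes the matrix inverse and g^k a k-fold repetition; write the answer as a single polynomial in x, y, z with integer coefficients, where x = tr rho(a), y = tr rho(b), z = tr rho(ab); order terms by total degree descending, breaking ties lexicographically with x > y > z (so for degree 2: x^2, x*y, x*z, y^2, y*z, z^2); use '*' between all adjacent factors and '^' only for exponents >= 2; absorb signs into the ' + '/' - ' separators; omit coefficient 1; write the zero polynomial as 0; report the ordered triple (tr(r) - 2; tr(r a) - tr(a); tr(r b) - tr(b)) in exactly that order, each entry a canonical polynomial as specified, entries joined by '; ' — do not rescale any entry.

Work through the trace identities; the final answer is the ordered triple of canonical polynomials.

x*y*z^2 - x^2*z - y^2*z + z - 2; x^2*y*z^2 - x^3*z - x*y^2*z - y*z^2 + 2*x*z - x + y; x*y^2*z^2 - x^2*y*z - y^3*z - x*z^2 + 2*y*z + x - y

trace(b a b a) = trace(b a) * trace(b a) - trace(1) = z^2 - 2
trace(b a b) = trace(b) * trace(a b) - trace(a) = y*z - x
trace(a^2 b a b) = trace(a) * trace(b a b a) - trace(b a b) = x*z^2 - y*z - x
trace(b a^2) = trace(a) * trace(b a) - trace(b) = x*z - y
trace(a^2 b a) = trace(a) * trace(b a^2) - trace(b a) = x^2*z - x*y - z
trace(a^2 b a b^2) = trace(b) * trace(a^2 b a b) - trace(a^2 b a) = x*y*z^2 - x^2*z - y^2*z + z
trace(b a b^2 a) = trace(b) * trace(a b a b) - trace(a b a)  (reduce the b square) = y*z^2 - x*z - y
trace(a^2 b a b^2 a) = trace(a) * trace(b a b^2 a^2) - trace(b a b^2 a)  (reduce the a square) = x^2*y*z^2 - x^3*z - x*y^2*z - y*z^2 + 2*x*z + y
trace(a^2 b a b^3) = trace(b) * trace(b a^2 b a b) - trace(b a^2 b a)   [square of b] = x*y^2*z^2 - x^2*y*z - y^3*z - x*z^2 + 2*y*z + x
assemble the triple (trace(r) - 2; trace(r a) - x; trace(r b) - y)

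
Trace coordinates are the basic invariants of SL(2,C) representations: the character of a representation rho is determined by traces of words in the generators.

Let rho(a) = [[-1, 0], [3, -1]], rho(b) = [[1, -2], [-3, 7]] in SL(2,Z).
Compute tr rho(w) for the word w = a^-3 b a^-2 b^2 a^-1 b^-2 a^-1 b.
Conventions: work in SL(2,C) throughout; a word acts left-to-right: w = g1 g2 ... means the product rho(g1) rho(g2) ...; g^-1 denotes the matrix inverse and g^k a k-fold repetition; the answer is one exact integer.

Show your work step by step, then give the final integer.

rho(a^-1) = [[-1, 0], [-3, -1]]
... * rho(a^-1) = [[-1, 0], [-3, -1]]  ->  [[1, 0], [6, 1]]
... * rho(a^-1) = [[-1, 0], [-3, -1]]  ->  [[-1, 0], [-9, -1]]
... * rho(b) = [[1, -2], [-3, 7]]  ->  [[-1, 2], [-6, 11]]
... * rho(a^-1) = [[-1, 0], [-3, -1]]  ->  [[-5, -2], [-27, -11]]
... * rho(a^-1) = [[-1, 0], [-3, -1]]  ->  [[11, 2], [60, 11]]
... * rho(b) = [[1, -2], [-3, 7]]  ->  [[5, -8], [27, -43]]
... * rho(b) = [[1, -2], [-3, 7]]  ->  [[29, -66], [156, -355]]
... * rho(a^-1) = [[-1, 0], [-3, -1]]  ->  [[169, 66], [909, 355]]
... * rho(b^-1) = [[7, 2], [3, 1]]  ->  [[1381, 404], [7428, 2173]]
... * rho(b^-1) = [[7, 2], [3, 1]]  ->  [[10879, 3166], [58515, 17029]]
... * rho(a^-1) = [[-1, 0], [-3, -1]]  ->  [[-20377, -3166], [-109602, -17029]]
... * rho(b) = [[1, -2], [-3, 7]]  ->  [[-10879, 18592], [-58515, 100001]]
tr = -10879 + 100001 = 89122

89122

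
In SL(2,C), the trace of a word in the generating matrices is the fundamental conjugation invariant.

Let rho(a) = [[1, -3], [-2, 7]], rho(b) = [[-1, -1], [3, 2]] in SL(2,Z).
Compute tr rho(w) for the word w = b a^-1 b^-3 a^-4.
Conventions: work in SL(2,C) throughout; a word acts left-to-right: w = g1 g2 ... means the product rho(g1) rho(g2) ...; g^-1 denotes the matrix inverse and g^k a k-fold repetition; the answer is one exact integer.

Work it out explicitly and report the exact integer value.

-7314

rho(b) = [[-1, -1], [3, 2]]
... * rho(a^-1) = [[7, 3], [2, 1]]  ->  [[-9, -4], [25, 11]]
... * rho(b^-1) = [[2, 1], [-3, -1]]  ->  [[-6, -5], [17, 14]]
... * rho(b^-1) = [[2, 1], [-3, -1]]  ->  [[3, -1], [-8, 3]]
... * rho(b^-1) = [[2, 1], [-3, -1]]  ->  [[9, 4], [-25, -11]]
... * rho(a^-1) = [[7, 3], [2, 1]]  ->  [[71, 31], [-197, -86]]
... * rho(a^-1) = [[7, 3], [2, 1]]  ->  [[559, 244], [-1551, -677]]
... * rho(a^-1) = [[7, 3], [2, 1]]  ->  [[4401, 1921], [-12211, -5330]]
... * rho(a^-1) = [[7, 3], [2, 1]]  ->  [[34649, 15124], [-96137, -41963]]
tr = 34649 + -41963 = -7314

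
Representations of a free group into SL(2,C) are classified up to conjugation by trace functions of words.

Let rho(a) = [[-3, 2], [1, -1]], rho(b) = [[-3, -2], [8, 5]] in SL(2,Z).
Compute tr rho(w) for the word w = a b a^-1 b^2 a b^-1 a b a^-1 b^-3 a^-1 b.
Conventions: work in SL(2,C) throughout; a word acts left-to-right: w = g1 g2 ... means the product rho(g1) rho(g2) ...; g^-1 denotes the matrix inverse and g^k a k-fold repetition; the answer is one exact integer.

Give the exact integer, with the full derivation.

-755982830

rho(a) = [[-3, 2], [1, -1]]
... * rho(b) = [[-3, -2], [8, 5]]  ->  [[25, 16], [-11, -7]]
... * rho(a^-1) = [[-1, -2], [-1, -3]]  ->  [[-41, -98], [18, 43]]
... * rho(b) = [[-3, -2], [8, 5]]  ->  [[-661, -408], [290, 179]]
... * rho(b) = [[-3, -2], [8, 5]]  ->  [[-1281, -718], [562, 315]]
... * rho(a) = [[-3, 2], [1, -1]]  ->  [[3125, -1844], [-1371, 809]]
... * rho(b^-1) = [[5, 2], [-8, -3]]  ->  [[30377, 11782], [-13327, -5169]]
... * rho(a) = [[-3, 2], [1, -1]]  ->  [[-79349, 48972], [34812, -21485]]
... * rho(b) = [[-3, -2], [8, 5]]  ->  [[629823, 403558], [-276316, -177049]]
... * rho(a^-1) = [[-1, -2], [-1, -3]]  ->  [[-1033381, -2470320], [453365, 1083779]]
... * rho(b^-1) = [[5, 2], [-8, -3]]  ->  [[14595655, 5344198], [-6403407, -2344607]]
... * rho(b^-1) = [[5, 2], [-8, -3]]  ->  [[30224691, 13158716], [-13260179, -5772993]]
... * rho(b^-1) = [[5, 2], [-8, -3]]  ->  [[45853727, 20973234], [-20116951, -9201379]]
... * rho(a^-1) = [[-1, -2], [-1, -3]]  ->  [[-66826961, -154627156], [29318330, 67838039]]
... * rho(b) = [[-3, -2], [8, 5]]  ->  [[-1036536365, -639481858], [454749322, 280553535]]
tr = -1036536365 + 280553535 = -755982830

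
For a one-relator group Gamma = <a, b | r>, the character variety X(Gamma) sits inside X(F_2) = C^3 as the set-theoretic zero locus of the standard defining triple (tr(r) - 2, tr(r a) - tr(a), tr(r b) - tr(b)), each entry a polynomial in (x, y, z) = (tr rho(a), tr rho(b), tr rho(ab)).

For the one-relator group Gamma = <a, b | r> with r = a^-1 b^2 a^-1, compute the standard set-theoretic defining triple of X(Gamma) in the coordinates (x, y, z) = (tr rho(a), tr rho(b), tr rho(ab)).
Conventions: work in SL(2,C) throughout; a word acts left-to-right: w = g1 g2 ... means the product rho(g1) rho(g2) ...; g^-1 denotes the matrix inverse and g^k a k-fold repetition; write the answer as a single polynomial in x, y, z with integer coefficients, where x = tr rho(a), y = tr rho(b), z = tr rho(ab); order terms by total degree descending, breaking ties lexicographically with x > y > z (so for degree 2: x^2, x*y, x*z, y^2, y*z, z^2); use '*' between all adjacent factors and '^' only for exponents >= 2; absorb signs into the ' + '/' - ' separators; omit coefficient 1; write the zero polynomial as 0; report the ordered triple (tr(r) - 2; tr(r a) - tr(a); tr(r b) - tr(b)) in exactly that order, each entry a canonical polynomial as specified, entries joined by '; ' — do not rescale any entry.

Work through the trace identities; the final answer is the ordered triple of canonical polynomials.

x^2*y^2 - x*y*z - x^2 - y^2; x*y^2 - y*z - 2*x; x^2*y^3 - 2*x*y^2*z - x^2*y + y*z^2 + x*z - 2*y

tr(b^2) = tr(b) tr(b) - tr(1) = y^2 - 2
tr(b^2 a) = tr(b) tr(a b) - tr(a) = y*z - x
next, tr(a^-1 b^2) = tr(b^2) tr(a) - tr(b^2 a) = x*y^2 - y*z - x
next, tr(a^-1 b^2 a^-1) = tr(a^-1 b^2) tr(a) - tr(a^-1 b^2 a) = x^2*y^2 - x*y*z - x^2 - y^2 + 2
and tr(b^3) = tr(b) tr(b^2) - tr(b) = y^3 - 3*y
tr(b^3 a) = tr(b) tr(a b^2) - tr(a b) = y^2*z - x*y - z
next, tr(b a^-1 b^2) = tr(b^3) tr(a) - tr(b^3 a) = x*y^3 - y^2*z - 2*x*y + z
tr(a b a b) = tr(b a) tr(b a) - tr(1) = z^2 - 2
and tr(a b a) = tr(a) tr(b a) - tr(b) = x*z - y
and tr(b^2 a b a) = tr(b) tr(a b a b) - tr(a b a) = y*z^2 - x*z - y
next, tr(b a^-1 b^2 a) = tr(b^2 a b) tr(a) - tr(b^2 a b a) = x*y^2*z - x^2*y - y*z^2 + y
tr(a^-1 b^2 a^-1 b) = tr(b a^-1 b^2) tr(a) - tr(b a^-1 b^2 a) = x^2*y^3 - 2*x*y^2*z - x^2*y + y*z^2 + x*z - y
assemble the triple (tr(r) - 2; tr(r a) - x; tr(r b) - y)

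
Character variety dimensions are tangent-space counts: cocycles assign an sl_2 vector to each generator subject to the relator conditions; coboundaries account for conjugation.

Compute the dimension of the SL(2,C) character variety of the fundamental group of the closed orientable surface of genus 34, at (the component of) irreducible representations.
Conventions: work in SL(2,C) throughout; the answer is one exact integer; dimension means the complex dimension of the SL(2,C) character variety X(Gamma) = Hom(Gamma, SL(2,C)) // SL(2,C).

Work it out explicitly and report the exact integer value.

198

Gamma = pi_1(Sigma_34) = < a_1, b_1, ..., a_34, b_34 | prod [a_i, b_i] > has 2g = 68 generators and 1 relator.
Unconstrained cocycle data is one sl_2 vector per generator (204 dimensions), cut by the relator condition d_2(z) = 0.
H^2 = coker(d_2) is dual to H^0 = 0 at irreducible rho (Poincare duality), so d_2 is onto: dim Z^1 = 201.
dim B^1 = 3 (coboundaries, injective at irreducible rho).
Hence dim X = 201 - 3 = 198.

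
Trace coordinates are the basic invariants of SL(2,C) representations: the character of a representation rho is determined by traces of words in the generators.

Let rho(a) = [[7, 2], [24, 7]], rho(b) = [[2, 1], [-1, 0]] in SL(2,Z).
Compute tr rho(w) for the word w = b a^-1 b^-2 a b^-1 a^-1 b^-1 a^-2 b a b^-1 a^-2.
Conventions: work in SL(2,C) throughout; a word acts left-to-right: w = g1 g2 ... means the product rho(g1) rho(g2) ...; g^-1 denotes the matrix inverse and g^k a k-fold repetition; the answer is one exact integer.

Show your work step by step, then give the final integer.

rho(b) = [[2, 1], [-1, 0]]
... * rho(a^-1) = [[7, -2], [-24, 7]]  ->  [[-10, 3], [-7, 2]]
... * rho(b^-1) = [[0, -1], [1, 2]]  ->  [[3, 16], [2, 11]]
... * rho(b^-1) = [[0, -1], [1, 2]]  ->  [[16, 29], [11, 20]]
... * rho(a) = [[7, 2], [24, 7]]  ->  [[808, 235], [557, 162]]
... * rho(b^-1) = [[0, -1], [1, 2]]  ->  [[235, -338], [162, -233]]
... * rho(a^-1) = [[7, -2], [-24, 7]]  ->  [[9757, -2836], [6726, -1955]]
... * rho(b^-1) = [[0, -1], [1, 2]]  ->  [[-2836, -15429], [-1955, -10636]]
... * rho(a^-1) = [[7, -2], [-24, 7]]  ->  [[350444, -102331], [241579, -70542]]
... * rho(a^-1) = [[7, -2], [-24, 7]]  ->  [[4909052, -1417205], [3384061, -976952]]
... * rho(b) = [[2, 1], [-1, 0]]  ->  [[11235309, 4909052], [7745074, 3384061]]
... * rho(a) = [[7, 2], [24, 7]]  ->  [[196464411, 56833982], [135432982, 39178575]]
... * rho(b^-1) = [[0, -1], [1, 2]]  ->  [[56833982, -82796447], [39178575, -57075832]]
... * rho(a^-1) = [[7, -2], [-24, 7]]  ->  [[2384952602, -693243093], [1644069993, -477887974]]
... * rho(a^-1) = [[7, -2], [-24, 7]]  ->  [[33332502446, -9622606855], [22977801327, -6633355804]]
tr = 33332502446 + -6633355804 = 26699146642

26699146642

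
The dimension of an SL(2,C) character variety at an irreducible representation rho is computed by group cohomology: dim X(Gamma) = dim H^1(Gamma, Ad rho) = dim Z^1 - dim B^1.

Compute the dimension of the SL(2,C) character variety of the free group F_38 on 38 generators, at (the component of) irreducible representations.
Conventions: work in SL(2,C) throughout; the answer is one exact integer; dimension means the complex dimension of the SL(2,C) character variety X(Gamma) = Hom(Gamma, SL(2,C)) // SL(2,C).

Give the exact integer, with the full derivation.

111

Here Gamma is free of rank 38 — no relator constrains a cocycle.
So Z^1 = (sl_2)^38 in full: dim Z^1 = 114.
dim B^1 = 3: the coboundary map is injective because an irreducible image has centralizer 0 in sl_2.
Therefore dim X = 114 - 3 = 111.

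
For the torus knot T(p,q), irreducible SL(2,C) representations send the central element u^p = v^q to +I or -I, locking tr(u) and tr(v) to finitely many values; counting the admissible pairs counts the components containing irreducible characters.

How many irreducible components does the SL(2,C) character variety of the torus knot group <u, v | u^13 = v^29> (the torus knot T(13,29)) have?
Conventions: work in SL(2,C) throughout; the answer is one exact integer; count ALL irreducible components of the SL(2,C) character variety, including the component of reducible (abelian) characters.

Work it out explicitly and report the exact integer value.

For T(13,29): irreducibility forces the central element u^13 = v^29 to one of +I, -I.
So on each irreducible component the traces are pinned: tr(u) = 2*cos(pi*alpha/13) with 1 <= alpha <= 12, tr(v) = 2*cos(pi*beta/29) with 1 <= beta <= 28.
u^13 = (-1)^alpha I and v^29 = (-1)^beta I must agree, so alpha and beta have equal parity.
count pairs: odd alpha (6 choices) x odd beta (14), plus even alpha (6) x even beta (14): 6*14 + 6*14 = 168.
That is 168 components of irreducible characters, and with the reducible (abelian) component the total is 169.

169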